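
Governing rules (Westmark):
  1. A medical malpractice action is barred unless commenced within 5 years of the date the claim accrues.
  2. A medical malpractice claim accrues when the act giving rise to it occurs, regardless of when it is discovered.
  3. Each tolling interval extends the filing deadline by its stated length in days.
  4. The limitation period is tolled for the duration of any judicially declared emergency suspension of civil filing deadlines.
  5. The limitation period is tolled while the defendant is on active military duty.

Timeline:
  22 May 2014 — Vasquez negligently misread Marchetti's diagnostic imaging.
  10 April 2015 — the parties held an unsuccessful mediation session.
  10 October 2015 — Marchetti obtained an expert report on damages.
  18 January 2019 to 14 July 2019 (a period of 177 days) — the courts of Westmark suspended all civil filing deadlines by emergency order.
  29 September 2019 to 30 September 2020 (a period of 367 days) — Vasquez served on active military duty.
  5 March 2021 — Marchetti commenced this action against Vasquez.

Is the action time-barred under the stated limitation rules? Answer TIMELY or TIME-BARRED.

The limitation period began to run on 22 May 2014.
The untolled deadline — 5 years after 22 May 2014 — is 22 May 2019.
Because the emergency suspension of filing deadlines ran from 18 January 2019 to 14 July 2019, the deadline is extended by 177 days to 15 November 2019.
The period was tolled for 367 days by the defendant's active military service (29 September 2019 to 30 September 2020), pushing the deadline to 16 November 2020.
The other events in the timeline have no effect on the limitation period under the stated rules.
The 5 March 2021 filing falls after the 16 November 2020 deadline; the claim is time-barred.

TIME-BARRED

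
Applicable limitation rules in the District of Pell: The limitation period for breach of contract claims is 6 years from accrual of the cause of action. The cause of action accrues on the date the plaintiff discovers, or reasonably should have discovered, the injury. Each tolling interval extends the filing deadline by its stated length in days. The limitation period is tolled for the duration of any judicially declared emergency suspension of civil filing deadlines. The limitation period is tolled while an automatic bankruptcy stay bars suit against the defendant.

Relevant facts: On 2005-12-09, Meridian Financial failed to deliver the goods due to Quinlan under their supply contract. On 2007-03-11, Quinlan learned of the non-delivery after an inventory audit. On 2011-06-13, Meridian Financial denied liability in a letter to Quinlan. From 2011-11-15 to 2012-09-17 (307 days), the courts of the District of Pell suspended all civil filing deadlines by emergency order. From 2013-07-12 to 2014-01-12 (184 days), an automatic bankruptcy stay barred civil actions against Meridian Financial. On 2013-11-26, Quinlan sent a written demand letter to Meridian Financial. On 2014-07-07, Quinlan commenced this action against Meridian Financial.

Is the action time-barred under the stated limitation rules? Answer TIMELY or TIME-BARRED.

TIMELY

Accrual is tied to discovery, so the period began on 2007-03-11 rather than on 2005-12-09 when the act occurred.
Adding the 6 years base period to 2007-03-11 gives a deadline of 2013-03-11, before any tolling.
Because the emergency suspension of filing deadlines ran from 2011-11-15 to 2012-09-17, the deadline is extended by 307 days to 2014-01-12.
The period was tolled for 184 days by the automatic bankruptcy stay (2013-07-12 to 2014-01-12), pushing the deadline to 2014-07-15.
None of the other events listed affects the running of the period under the stated rules.
The 2014-07-07 filing precedes the 2014-07-15 deadline; the claim is timely.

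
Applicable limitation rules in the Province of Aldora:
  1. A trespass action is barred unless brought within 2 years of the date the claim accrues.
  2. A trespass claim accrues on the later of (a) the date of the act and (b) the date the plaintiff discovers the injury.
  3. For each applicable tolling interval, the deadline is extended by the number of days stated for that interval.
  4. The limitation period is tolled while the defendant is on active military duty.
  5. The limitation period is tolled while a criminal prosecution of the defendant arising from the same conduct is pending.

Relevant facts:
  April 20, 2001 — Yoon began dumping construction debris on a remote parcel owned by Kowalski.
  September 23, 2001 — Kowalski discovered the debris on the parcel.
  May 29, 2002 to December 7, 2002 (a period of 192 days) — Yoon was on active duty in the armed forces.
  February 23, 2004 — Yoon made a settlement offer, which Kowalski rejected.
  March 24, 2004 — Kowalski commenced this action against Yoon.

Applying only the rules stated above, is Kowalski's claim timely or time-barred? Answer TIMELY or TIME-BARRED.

TIMELY

Because discovery on September 23, 2001 post-dates the April 20, 2001 act, accrual under the later-of rule falls on September 23, 2001.
2 years from September 23, 2001 is September 23, 2003.
The defendant's active military service from May 29, 2002 to December 7, 2002 tolled the period for 192 days, extending the deadline to April 2, 2004.
The other events in the timeline have no effect on the limitation period under the stated rules.
The March 24, 2004 filing precedes the April 2, 2004 deadline; the claim is timely.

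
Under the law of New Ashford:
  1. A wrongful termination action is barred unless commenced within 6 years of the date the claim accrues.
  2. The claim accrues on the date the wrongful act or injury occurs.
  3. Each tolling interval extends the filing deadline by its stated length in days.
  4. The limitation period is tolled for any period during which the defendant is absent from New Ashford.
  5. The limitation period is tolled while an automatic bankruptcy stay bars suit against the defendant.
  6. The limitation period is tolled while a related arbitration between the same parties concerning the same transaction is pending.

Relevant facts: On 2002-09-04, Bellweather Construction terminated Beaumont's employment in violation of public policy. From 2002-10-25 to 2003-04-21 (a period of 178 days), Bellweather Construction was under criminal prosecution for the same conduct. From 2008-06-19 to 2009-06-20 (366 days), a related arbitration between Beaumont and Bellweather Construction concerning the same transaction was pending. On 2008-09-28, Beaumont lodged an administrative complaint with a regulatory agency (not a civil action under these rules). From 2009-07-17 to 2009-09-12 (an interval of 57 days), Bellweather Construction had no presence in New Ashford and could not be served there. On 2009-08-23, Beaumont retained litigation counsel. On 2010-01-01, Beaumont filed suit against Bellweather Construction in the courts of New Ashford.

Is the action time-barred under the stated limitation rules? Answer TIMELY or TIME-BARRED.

TIME-BARRED

The claim accrued on 2002-09-04, when the wrongful act occurred.
Adding the 6 years base period to 2002-09-04 gives a deadline of 2008-09-04, before any tolling.
The pending related arbitration from 2008-06-19 to 2009-06-20 tolled the period for 366 days, extending the deadline to 2009-09-05.
Because the defendant's absence from the jurisdiction ran from 2009-07-17 to 2009-09-12, the deadline is extended by 57 days to 2009-11-01.
Although a criminal prosecution ran from 2002-10-25 to 2003-04-21, the stated rules do not make that a tolling event, so it is disregarded.
None of the other events listed affects the running of the period under the stated rules.
Filing on 2010-01-01 missed the 2009-11-01 deadline — the action is time-barred.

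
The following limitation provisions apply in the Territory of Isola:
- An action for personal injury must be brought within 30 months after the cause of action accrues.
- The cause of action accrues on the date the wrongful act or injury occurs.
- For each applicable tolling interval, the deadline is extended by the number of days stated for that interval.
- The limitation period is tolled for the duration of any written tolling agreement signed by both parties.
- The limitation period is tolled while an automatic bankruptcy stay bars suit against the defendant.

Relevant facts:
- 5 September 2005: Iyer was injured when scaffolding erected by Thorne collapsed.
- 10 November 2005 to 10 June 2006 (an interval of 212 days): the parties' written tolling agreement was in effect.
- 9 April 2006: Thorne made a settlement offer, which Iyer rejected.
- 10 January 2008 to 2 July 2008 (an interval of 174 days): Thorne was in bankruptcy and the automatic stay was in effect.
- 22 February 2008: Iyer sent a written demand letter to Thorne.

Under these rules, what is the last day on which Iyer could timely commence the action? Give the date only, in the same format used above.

The limitation period began to run on 5 September 2005.
Adding the 30 months base period to 5 September 2005 gives a deadline of 5 March 2008, before any tolling.
The written tolling agreement from 10 November 2005 to 10 June 2006 tolled the period for 212 days, extending the deadline to 3 October 2008.
The automatic bankruptcy stay from 10 January 2008 to 2 July 2008 tolled the period for 174 days, extending the deadline to 26 March 2009.
None of the other events listed affects the running of the period under the stated rules.

26 March 2009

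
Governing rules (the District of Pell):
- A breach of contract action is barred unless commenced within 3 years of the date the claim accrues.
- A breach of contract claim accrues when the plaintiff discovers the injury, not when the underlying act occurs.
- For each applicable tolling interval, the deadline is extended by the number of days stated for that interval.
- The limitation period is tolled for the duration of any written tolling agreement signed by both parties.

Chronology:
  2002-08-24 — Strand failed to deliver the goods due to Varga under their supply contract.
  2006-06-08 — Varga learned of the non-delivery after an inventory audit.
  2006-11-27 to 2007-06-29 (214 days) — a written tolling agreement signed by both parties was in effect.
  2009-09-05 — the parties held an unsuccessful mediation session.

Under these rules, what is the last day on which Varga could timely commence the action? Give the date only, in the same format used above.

The claim did not accrue until Varga discovered the injury on 2006-06-08; the 2002-08-24 act date does not start the clock under the stated rule.
3 years from 2006-06-08 is 2009-06-08.
The written tolling agreement from 2006-11-27 to 2007-06-29 tolled the period for 214 days, extending the deadline to 2010-01-08.
Nothing else in the chronology tolls or restarts the period.

2010-01-08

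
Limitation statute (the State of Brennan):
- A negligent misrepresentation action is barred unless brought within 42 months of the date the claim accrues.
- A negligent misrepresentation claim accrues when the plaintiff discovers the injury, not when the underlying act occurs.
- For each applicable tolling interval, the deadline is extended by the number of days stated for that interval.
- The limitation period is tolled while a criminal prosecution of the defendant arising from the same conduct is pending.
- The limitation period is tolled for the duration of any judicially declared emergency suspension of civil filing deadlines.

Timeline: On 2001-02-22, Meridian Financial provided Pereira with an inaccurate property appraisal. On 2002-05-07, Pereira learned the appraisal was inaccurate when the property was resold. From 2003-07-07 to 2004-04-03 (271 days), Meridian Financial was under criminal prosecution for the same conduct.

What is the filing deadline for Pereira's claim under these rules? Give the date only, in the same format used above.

Under the discovery rule, the claim accrued on 2002-05-07, when Pereira discovered the injury — not on the 2001-02-22 date of the underlying act.
The untolled deadline — 42 months after 2002-05-07 — is 2005-11-07.
The period was tolled for 271 days by the pending criminal prosecution (2003-07-07 to 2004-04-03), pushing the deadline to 2006-08-05.

2006-08-05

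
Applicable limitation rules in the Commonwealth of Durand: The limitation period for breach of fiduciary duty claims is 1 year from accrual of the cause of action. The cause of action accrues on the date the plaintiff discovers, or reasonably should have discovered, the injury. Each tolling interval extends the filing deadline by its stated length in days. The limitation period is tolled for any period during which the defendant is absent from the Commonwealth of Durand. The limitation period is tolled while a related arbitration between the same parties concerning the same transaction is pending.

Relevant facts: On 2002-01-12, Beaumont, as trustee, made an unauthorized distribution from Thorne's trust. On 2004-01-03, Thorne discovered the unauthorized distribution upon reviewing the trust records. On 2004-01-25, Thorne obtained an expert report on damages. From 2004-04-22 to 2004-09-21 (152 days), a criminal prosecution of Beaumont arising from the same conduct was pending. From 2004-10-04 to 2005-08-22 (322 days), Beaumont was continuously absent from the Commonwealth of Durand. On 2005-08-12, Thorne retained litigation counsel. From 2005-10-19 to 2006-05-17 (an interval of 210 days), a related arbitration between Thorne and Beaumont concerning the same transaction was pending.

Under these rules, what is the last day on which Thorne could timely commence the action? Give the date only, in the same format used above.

Accrual is tied to discovery, so the period began on 2004-01-03 rather than on 2002-01-12 when the act occurred.
The untolled deadline — 1 year after 2004-01-03 — is 2005-01-03.
The period was tolled for 322 days by the defendant's absence from the jurisdiction (2004-10-04 to 2005-08-22), pushing the deadline to 2005-11-21.
The pending related arbitration from 2005-10-19 to 2006-05-17 tolled the period for 210 days, extending the deadline to 2006-06-19.
No stated provision tolls the period for a criminal prosecution, so the interval from 2004-04-22 to 2004-09-21 has no effect on the deadline.
None of the other events listed affects the running of the period under the stated rules.

2006-06-19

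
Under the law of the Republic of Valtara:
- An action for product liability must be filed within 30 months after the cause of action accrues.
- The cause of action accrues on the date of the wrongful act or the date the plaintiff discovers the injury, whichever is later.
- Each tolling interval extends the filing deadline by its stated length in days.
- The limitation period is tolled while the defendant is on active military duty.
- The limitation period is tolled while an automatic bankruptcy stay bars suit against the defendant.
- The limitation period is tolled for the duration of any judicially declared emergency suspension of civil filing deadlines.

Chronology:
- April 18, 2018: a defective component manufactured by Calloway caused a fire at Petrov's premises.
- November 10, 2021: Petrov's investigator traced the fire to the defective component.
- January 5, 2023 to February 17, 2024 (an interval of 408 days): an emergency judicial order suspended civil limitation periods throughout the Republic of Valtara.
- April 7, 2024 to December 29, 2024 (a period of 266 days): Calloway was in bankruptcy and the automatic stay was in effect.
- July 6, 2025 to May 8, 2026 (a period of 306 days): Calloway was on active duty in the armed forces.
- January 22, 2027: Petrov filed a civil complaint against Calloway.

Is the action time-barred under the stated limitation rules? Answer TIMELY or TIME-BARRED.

Taking the later of the act (April 18, 2018) and discovery (November 10, 2021), the claim accrued on November 10, 2021.
The untolled deadline — 30 months after November 10, 2021 — is May 10, 2024.
The emergency suspension of filing deadlines from January 5, 2023 to February 17, 2024 tolled the period for 408 days, extending the deadline to June 22, 2025.
The automatic bankruptcy stay from April 7, 2024 to December 29, 2024 tolled the period for 266 days, extending the deadline to March 15, 2026.
Because the defendant's active military service ran from July 6, 2025 to May 8, 2026, the deadline is extended by 306 days to January 15, 2027.
The January 22, 2027 filing falls after the January 15, 2027 deadline; the claim is time-barred.

TIME-BARRED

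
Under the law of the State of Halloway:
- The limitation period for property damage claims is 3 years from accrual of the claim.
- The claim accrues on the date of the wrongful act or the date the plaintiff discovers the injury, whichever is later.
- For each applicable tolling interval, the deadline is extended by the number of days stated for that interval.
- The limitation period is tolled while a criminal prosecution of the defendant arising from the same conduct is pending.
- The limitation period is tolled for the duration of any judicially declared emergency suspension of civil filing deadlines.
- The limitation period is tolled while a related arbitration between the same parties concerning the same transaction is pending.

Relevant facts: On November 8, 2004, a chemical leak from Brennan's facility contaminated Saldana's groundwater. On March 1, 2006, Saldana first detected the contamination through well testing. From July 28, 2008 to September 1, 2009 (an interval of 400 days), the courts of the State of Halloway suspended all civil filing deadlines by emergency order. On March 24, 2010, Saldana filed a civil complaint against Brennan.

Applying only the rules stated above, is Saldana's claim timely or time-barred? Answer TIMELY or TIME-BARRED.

The claim accrued on March 1, 2006 — the later of the November 8, 2004 act and the March 1, 2006 discovery.
3 years from March 1, 2006 is March 1, 2009.
The emergency suspension of filing deadlines from July 28, 2008 to September 1, 2009 tolled the period for 400 days, extending the deadline to April 5, 2010.
The March 24, 2010 filing precedes the April 5, 2010 deadline; the claim is timely.

TIMELY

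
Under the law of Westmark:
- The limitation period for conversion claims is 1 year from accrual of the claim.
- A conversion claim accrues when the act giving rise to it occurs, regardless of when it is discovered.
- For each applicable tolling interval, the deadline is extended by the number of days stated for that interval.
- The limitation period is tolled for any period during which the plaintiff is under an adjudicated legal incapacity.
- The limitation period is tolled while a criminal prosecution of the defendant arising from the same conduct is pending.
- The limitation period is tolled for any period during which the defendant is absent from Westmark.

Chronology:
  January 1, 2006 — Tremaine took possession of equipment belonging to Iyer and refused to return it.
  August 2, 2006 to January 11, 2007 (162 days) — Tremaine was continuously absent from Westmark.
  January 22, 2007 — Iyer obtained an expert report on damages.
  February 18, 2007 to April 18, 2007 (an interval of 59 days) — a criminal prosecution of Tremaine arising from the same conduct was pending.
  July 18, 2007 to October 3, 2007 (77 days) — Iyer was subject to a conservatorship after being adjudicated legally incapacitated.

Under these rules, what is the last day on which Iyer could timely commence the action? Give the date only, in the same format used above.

The claim accrued on January 1, 2006, when the wrongful act occurred.
1 year from January 1, 2006 is January 1, 2007.
The defendant's absence from the jurisdiction from August 2, 2006 to January 11, 2007 tolled the period for 162 days, extending the deadline to June 12, 2007.
Because the pending criminal prosecution ran from February 18, 2007 to April 18, 2007, the deadline is extended by 59 days to August 10, 2007.
The period was tolled for 77 days by the plaintiff's legal incapacity (July 18, 2007 to October 3, 2007), pushing the deadline to October 26, 2007.
Nothing else in the chronology tolls or restarts the period.

October 26, 2007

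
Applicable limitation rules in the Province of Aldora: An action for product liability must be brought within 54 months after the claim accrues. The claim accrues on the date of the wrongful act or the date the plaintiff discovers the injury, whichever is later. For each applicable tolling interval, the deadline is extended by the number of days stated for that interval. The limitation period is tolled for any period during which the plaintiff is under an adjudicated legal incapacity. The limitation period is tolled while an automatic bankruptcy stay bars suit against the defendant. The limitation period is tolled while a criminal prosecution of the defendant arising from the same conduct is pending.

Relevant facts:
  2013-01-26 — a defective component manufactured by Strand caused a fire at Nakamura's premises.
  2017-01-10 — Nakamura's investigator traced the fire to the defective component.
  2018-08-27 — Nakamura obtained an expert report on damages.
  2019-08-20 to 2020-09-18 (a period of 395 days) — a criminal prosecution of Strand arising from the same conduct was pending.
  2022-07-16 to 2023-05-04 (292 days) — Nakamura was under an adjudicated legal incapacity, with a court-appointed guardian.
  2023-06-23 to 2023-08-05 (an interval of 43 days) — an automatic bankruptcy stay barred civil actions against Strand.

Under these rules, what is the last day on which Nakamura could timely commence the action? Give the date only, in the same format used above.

2023-05-28

The claim accrued on 2017-01-10 — the later of the 2013-01-26 act and the 2017-01-10 discovery.
The untolled deadline — 54 months after 2017-01-10 — is 2021-07-10.
The period was tolled for 395 days by the pending criminal prosecution (2019-08-20 to 2020-09-18), pushing the deadline to 2022-08-09.
The plaintiff's legal incapacity from 2022-07-16 to 2023-05-04 tolled the period for 292 days, extending the deadline to 2023-05-28.
By the time the automatic bankruptcy stay began on 2023-06-23, the limitation period had already expired on 2023-05-28; that interval cannot revive it.
None of the other events listed affects the running of the period under the stated rules.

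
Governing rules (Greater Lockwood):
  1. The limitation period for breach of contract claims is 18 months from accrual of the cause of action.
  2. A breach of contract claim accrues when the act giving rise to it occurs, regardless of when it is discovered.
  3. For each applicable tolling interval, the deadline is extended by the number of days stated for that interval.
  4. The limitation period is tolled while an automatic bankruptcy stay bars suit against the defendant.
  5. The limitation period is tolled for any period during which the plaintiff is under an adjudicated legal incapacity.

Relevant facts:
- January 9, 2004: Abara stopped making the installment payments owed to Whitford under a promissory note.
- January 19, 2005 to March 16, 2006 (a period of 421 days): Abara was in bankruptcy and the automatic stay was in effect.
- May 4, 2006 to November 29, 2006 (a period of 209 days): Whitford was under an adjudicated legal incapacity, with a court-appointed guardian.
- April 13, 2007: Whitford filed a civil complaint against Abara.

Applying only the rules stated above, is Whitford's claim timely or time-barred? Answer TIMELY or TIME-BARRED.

TIME-BARRED

The cause of action accrued on January 9, 2004, the date of the act.
Adding the 18 months base period to January 9, 2004 gives a deadline of July 9, 2005, before any tolling.
The period was tolled for 421 days by the automatic bankruptcy stay (January 19, 2005 to March 16, 2006), pushing the deadline to September 3, 2006.
The plaintiff's legal incapacity from May 4, 2006 to November 29, 2006 tolled the period for 209 days, extending the deadline to March 31, 2007.
Whitford filed on April 13, 2007, after the March 31, 2007 deadline, so the action is time-barred.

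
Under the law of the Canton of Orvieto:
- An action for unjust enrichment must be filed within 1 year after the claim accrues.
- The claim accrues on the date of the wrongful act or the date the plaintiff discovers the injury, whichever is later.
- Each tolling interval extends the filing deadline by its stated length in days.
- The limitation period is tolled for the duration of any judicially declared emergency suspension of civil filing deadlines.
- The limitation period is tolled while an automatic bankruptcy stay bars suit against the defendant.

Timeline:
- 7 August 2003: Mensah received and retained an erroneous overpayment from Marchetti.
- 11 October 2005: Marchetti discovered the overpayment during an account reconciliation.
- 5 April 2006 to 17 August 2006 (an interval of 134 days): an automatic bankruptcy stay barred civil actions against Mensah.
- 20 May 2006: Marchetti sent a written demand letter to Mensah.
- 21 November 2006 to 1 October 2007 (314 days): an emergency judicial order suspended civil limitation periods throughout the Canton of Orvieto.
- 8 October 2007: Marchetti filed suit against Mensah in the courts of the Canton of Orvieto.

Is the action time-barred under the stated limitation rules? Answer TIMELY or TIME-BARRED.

TIMELY

Because discovery on 11 October 2005 post-dates the 7 August 2003 act, accrual under the later-of rule falls on 11 October 2005.
1 year from 11 October 2005 is 11 October 2006.
The period was tolled for 134 days by the automatic bankruptcy stay (5 April 2006 to 17 August 2006), pushing the deadline to 22 February 2007.
The emergency suspension of filing deadlines from 21 November 2006 to 1 October 2007 tolled the period for 314 days, extending the deadline to 2 January 2008.
Nothing else in the chronology tolls or restarts the period.
Marchetti filed on 8 October 2007, before the 2 January 2008 deadline, so the action is timely.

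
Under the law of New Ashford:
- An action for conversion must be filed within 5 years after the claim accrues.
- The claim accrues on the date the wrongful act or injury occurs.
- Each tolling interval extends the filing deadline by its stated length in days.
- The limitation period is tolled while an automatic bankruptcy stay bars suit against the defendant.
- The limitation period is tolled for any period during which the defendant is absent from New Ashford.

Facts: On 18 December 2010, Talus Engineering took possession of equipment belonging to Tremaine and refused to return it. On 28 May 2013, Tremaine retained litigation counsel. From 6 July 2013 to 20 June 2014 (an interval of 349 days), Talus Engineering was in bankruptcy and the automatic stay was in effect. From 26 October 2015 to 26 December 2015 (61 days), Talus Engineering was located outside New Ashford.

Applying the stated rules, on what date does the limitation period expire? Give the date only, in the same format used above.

The limitation period began to run on 18 December 2010.
Adding the 5 years base period to 18 December 2010 gives a deadline of 18 December 2015, before any tolling.
The automatic bankruptcy stay from 6 July 2013 to 20 June 2014 tolled the period for 349 days, extending the deadline to 1 December 2016.
The period was tolled for 61 days by the defendant's absence from the jurisdiction (26 October 2015 to 26 December 2015), pushing the deadline to 31 January 2017.
The other events in the timeline have no effect on the limitation period under the stated rules.

31 January 2017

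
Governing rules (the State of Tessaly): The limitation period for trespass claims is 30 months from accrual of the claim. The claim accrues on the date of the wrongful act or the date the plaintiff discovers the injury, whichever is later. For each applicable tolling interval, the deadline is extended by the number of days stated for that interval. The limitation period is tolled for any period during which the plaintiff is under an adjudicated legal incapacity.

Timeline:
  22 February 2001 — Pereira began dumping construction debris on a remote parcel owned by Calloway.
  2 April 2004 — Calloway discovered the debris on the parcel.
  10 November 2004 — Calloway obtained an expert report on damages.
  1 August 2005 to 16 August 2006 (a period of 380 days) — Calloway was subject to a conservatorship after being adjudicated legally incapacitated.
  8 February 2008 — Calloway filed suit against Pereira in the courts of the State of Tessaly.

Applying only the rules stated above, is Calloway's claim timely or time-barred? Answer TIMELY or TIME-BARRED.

Taking the later of the act (22 February 2001) and discovery (2 April 2004), the claim accrued on 2 April 2004.
The untolled deadline — 30 months after 2 April 2004 — is 2 October 2006.
The plaintiff's legal incapacity from 1 August 2005 to 16 August 2006 tolled the period for 380 days, extending the deadline to 17 October 2007.
Nothing else in the chronology tolls or restarts the period.
Calloway filed on 8 February 2008, after the 17 October 2007 deadline, so the action is time-barred.

TIME-BARRED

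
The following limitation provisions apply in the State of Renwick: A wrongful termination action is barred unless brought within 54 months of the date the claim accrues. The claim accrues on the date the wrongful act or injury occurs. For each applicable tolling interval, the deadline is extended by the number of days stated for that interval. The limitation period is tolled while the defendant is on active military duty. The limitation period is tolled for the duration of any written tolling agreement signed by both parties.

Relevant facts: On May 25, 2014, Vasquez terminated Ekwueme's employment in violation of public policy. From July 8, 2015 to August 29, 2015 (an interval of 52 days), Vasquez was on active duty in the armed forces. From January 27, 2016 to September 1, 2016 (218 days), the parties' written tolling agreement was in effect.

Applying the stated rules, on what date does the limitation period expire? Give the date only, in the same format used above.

August 22, 2019

The claim accrued on May 25, 2014, when the wrongful act occurred.
54 months from May 25, 2014 is November 25, 2018.
The defendant's active military service from July 8, 2015 to August 29, 2015 tolled the period for 52 days, extending the deadline to January 16, 2019.
The written tolling agreement from January 27, 2016 to September 1, 2016 tolled the period for 218 days, extending the deadline to August 22, 2019.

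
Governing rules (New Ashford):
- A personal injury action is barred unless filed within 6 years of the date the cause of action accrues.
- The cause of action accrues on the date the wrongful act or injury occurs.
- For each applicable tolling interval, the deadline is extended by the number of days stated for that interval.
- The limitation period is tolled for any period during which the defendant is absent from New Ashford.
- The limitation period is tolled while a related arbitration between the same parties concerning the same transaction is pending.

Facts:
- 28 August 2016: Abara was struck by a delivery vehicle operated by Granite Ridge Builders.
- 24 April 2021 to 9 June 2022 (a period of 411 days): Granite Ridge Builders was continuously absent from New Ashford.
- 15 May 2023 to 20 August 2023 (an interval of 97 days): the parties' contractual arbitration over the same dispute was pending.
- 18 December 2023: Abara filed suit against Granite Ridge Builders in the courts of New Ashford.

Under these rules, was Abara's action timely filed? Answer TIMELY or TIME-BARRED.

The cause of action accrued on 28 August 2016, the date of the act.
Adding the 6 years base period to 28 August 2016 gives a deadline of 28 August 2022, before any tolling.
The defendant's absence from the jurisdiction from 24 April 2021 to 9 June 2022 tolled the period for 411 days, extending the deadline to 13 October 2023.
Because the pending related arbitration ran from 15 May 2023 to 20 August 2023, the deadline is extended by 97 days to 18 January 2024.
Abara filed on 18 December 2023, before the 18 January 2024 deadline, so the action is timely.

TIMELY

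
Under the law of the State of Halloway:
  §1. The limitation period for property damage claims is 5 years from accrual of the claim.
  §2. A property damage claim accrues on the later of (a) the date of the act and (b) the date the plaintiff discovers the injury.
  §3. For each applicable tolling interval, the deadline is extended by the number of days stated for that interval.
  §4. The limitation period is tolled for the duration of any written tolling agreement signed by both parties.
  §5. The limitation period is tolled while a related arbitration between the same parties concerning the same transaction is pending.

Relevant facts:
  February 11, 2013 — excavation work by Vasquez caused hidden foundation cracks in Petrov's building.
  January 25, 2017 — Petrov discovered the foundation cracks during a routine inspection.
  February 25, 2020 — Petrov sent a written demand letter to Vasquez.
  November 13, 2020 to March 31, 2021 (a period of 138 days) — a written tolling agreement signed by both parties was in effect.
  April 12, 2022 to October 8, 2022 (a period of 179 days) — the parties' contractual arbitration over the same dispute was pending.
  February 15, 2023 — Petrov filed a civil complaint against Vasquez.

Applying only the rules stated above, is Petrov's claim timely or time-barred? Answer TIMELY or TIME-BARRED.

TIME-BARRED

Because discovery on January 25, 2017 post-dates the February 11, 2013 act, accrual under the later-of rule falls on January 25, 2017.
Adding the 5 years base period to January 25, 2017 gives a deadline of January 25, 2022, before any tolling.
The written tolling agreement from November 13, 2020 to March 31, 2021 tolled the period for 138 days, extending the deadline to June 12, 2022.
Because the pending related arbitration ran from April 12, 2022 to October 8, 2022, the deadline is extended by 179 days to December 8, 2022.
The other events in the timeline have no effect on the limitation period under the stated rules.
The February 15, 2023 filing falls after the December 8, 2022 deadline; the claim is time-barred.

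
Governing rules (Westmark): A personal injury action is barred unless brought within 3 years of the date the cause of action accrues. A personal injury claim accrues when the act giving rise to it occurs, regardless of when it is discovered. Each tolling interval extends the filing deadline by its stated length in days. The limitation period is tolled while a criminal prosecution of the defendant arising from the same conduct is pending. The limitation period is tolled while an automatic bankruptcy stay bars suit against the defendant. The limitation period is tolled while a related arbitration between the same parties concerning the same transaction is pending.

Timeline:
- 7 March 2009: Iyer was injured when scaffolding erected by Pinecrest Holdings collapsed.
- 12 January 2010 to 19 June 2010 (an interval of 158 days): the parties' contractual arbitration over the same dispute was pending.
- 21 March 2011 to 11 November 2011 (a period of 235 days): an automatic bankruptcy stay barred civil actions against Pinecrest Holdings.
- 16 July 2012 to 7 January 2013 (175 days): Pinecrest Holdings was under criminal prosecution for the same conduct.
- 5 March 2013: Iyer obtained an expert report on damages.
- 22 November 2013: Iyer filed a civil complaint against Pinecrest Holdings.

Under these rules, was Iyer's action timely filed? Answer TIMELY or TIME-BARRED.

TIME-BARRED

The claim accrued on 7 March 2009, when the wrongful act occurred.
Adding the 3 years base period to 7 March 2009 gives a deadline of 7 March 2012, before any tolling.
The period was tolled for 158 days by the pending related arbitration (12 January 2010 to 19 June 2010), pushing the deadline to 12 August 2012.
The automatic bankruptcy stay from 21 March 2011 to 11 November 2011 tolled the period for 235 days, extending the deadline to 4 April 2013.
Because the pending criminal prosecution ran from 16 July 2012 to 7 January 2013, the deadline is extended by 175 days to 26 September 2013.
None of the other events listed affects the running of the period under the stated rules.
The 22 November 2013 filing falls after the 26 September 2013 deadline; the claim is time-barred.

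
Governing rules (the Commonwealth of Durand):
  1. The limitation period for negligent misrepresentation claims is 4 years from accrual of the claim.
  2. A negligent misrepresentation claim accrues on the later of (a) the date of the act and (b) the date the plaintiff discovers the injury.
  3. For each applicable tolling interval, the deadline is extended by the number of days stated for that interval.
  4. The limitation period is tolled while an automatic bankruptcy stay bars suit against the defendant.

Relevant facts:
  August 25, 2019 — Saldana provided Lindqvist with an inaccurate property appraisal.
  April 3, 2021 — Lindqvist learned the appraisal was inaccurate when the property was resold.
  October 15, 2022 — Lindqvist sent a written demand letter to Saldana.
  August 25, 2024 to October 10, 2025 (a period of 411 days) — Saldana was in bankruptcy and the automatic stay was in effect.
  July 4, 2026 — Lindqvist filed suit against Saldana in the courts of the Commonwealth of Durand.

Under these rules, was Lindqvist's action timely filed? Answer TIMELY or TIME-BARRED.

TIME-BARRED

Taking the later of the act (August 25, 2019) and discovery (April 3, 2021), the claim accrued on April 3, 2021.
Adding the 4 years base period to April 3, 2021 gives a deadline of April 3, 2025, before any tolling.
The period was tolled for 411 days by the automatic bankruptcy stay (August 25, 2024 to October 10, 2025), pushing the deadline to May 19, 2026.
The other events in the timeline have no effect on the limitation period under the stated rules.
Filing on July 4, 2026 missed the May 19, 2026 deadline — the action is time-barred.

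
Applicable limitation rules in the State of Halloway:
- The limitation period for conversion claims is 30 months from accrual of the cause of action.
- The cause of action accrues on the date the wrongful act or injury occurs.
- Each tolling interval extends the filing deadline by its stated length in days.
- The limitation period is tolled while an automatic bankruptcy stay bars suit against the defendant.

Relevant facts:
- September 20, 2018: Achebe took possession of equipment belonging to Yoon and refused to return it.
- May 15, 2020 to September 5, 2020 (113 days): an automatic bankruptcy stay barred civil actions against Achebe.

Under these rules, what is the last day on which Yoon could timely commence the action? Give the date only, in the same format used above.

July 11, 2021

The limitation period began to run on September 20, 2018.
Adding the 30 months base period to September 20, 2018 gives a deadline of March 20, 2021, before any tolling.
Because the automatic bankruptcy stay ran from May 15, 2020 to September 5, 2020, the deadline is extended by 113 days to July 11, 2021.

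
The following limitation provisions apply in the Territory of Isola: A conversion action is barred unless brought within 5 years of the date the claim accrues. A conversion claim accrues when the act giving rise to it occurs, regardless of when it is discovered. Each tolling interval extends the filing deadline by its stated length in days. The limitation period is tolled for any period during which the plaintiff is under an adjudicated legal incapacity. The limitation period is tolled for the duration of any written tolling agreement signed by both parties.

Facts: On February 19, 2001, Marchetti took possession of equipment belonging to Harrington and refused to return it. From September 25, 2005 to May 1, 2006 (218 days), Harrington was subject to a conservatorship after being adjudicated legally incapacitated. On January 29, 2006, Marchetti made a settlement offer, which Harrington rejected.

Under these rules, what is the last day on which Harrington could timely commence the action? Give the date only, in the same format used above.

The claim accrued on February 19, 2001, when the wrongful act occurred.
Adding the 5 years base period to February 19, 2001 gives a deadline of February 19, 2006, before any tolling.
Because the plaintiff's legal incapacity ran from September 25, 2005 to May 1, 2006, the deadline is extended by 218 days to September 25, 2006.
None of the other events listed affects the running of the period under the stated rules.

September 25, 2006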